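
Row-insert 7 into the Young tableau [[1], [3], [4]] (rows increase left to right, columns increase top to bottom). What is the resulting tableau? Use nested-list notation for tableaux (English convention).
7 is larger than every entry of row 1, so it is appended to row 1. The new tableau is [[1, 7], [3], [4]].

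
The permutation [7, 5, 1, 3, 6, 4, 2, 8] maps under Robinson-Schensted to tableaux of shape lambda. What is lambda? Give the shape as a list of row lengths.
Row-insert each entry into an empty tableau.

After inserting 7: P = [[7]].
After inserting 5: P = [[5], [7]].
After inserting 1: P = [[1], [5], [7]].
After inserting 3: P = [[1, 3], [5], [7]].
After inserting 6: P = [[1, 3, 6], [5], [7]].
After inserting 4: P = [[1, 3, 4], [5, 6], [7]].
After inserting 2: P = [[1, 2, 4], [3, 6], [5], [7]].
After inserting 8: P = [[1, 2, 4, 8], [3, 6], [5], [7]].

The final insertion tableau P = [[1, 2, 4, 8], [3, 6], [5], [7]] has shape [4, 2, 1, 1].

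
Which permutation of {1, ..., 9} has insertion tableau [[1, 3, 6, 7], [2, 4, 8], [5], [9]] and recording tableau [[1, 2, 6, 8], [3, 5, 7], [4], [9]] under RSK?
Reverse the RSK construction: for i from n down to 1, find the cell of Q containing i, remove the entry at that cell from P, and reverse-bump it up through P; the value ejected from row 1 is w(i).

Step i=9: Q has 9 at row 4, column 1; remove 9 from row 4 of P and reverse-bump: 9 enters row 3 and ejects 5; 5 enters row 2 and ejects 4; 4 enters row 1 and ejects 3. So w(9) = 3. P is now [[1, 4, 6, 7], [2, 5, 8], [9]].
Step i=8: Q has 8 at row 1, column 4; remove that cell from P, ejecting 7. So w(8) = 7. P is now [[1, 4, 6], [2, 5, 8], [9]].
Step i=7: Q has 7 at row 2, column 3; remove 8 from row 2 of P and reverse-bump: 8 enters row 1 and ejects 6. So w(7) = 6. P is now [[1, 4, 8], [2, 5], [9]].
Step i=6: Q has 6 at row 1, column 3; remove that cell from P, ejecting 8. So w(6) = 8. P is now [[1, 4], [2, 5], [9]].
Step i=5: Q has 5 at row 2, column 2; remove 5 from row 2 of P and reverse-bump: 5 enters row 1 and ejects 4. So w(5) = 4. P is now [[1, 5], [2], [9]].
Step i=4: Q has 4 at row 3, column 1; remove 9 from row 3 of P and reverse-bump: 9 enters row 2 and ejects 2; 2 enters row 1 and ejects 1. So w(4) = 1. P is now [[2, 5], [9]].
Step i=3: Q has 3 at row 2, column 1; remove 9 from row 2 of P and reverse-bump: 9 enters row 1 and ejects 5. So w(3) = 5. P is now [[2, 9]].
Step i=2: Q has 2 at row 1, column 2; remove that cell from P, ejecting 9. So w(2) = 9. P is now [[2]].
Step i=1: Q has 1 at row 1, column 1; remove that cell from P, ejecting 2. So w(1) = 2. P is now [].

So w = 2 9 5 1 4 8 6 7 3.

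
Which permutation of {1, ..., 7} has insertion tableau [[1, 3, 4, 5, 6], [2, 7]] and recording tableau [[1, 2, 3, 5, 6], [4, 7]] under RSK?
2 3 4 1 5 7 6

Reverse RSK: for i = n, n-1, ..., 1, locate i in Q, remove the corresponding corner cell from P, and reverse-bump its entry up through P; the value ejected from row 1 is w(i).

So w = 2 3 4 1 5 7 6.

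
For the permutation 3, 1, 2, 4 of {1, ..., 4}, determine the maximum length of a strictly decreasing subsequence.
2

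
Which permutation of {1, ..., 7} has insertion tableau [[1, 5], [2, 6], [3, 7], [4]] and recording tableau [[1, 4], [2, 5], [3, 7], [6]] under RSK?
Reverse the RSK construction: for i from n down to 1, find the cell of Q containing i, remove the entry at that cell from P, and reverse-bump it up through P; the value ejected from row 1 is w(i).

Step i=7: Q has 7 at row 3, column 2; remove 7 from row 3 of P and reverse-bump: 7 enters row 2 and ejects 6; 6 enters row 1 and ejects 5. So w(7) = 5. P is now [[1, 6], [2, 7], [3], [4]].
Step i=6: Q has 6 at row 4, column 1; remove 4 from row 4 of P and reverse-bump: 4 enters row 3 and ejects 3; 3 enters row 2 and ejects 2; 2 enters row 1 and ejects 1. So w(6) = 1. P is now [[2, 6], [3, 7], [4]].
Step i=5: Q has 5 at row 2, column 2; remove 7 from row 2 of P and reverse-bump: 7 enters row 1 and ejects 6. So w(5) = 6. P is now [[2, 7], [3], [4]].
Step i=4: Q has 4 at row 1, column 2; remove that cell from P, ejecting 7. So w(4) = 7. P is now [[2], [3], [4]].
Step i=3: Q has 3 at row 3, column 1; remove 4 from row 3 of P and reverse-bump: 4 enters row 2 and ejects 3; 3 enters row 1 and ejects 2. So w(3) = 2. P is now [[3], [4]].
Step i=2: Q has 2 at row 2, column 1; remove 4 from row 2 of P and reverse-bump: 4 enters row 1 and ejects 3. So w(2) = 3. P is now [[4]].
Step i=1: Q has 1 at row 1, column 1; remove that cell from P, ejecting 4. So w(1) = 4. P is now [].

So w = 4 3 2 7 6 1 5.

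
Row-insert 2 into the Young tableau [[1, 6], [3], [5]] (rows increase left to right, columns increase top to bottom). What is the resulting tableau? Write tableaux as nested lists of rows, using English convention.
In row 1, 2 replaces 6 (the leftmost entry greater than 2); 6 is bumped to row 2. 6 is appended to row 2. The new tableau is [[1, 2], [3, 6], [5]].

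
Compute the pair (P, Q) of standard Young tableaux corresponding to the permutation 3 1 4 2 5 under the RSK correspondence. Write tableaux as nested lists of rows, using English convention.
Insert each entry of the permutation into P by Schensted row insertion, recording in Q the position of each new cell.

Insert 3: appended to row 1. P = [[3]].
Insert 1: 1 bumps 3 from row 1; 3 starts row 2. P = [[1], [3]].
Insert 4: appended to row 1. P = [[1, 4], [3]].
Insert 2: 2 bumps 4 from row 1; 4 appends to row 2. P = [[1, 2], [3, 4]].
Insert 5: appended to row 1. P = [[1, 2, 5], [3, 4]].

So P = [[1, 2, 5], [3, 4]], Q = [[1, 3, 5], [2, 4]].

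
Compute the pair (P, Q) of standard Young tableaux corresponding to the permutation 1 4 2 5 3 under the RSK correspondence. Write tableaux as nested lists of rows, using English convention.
Insert each entry of the permutation into P by Schensted row insertion, recording in Q the position of each new cell.

Insert 1: appended to row 1. P = [[1]], Q = [[1]].
Insert 4: appended to row 1. P = [[1, 4]], Q = [[1, 2]].
Insert 2: 2 bumps 4 from row 1; 4 starts row 2. P = [[1, 2], [4]], Q = [[1, 2], [3]].
Insert 5: appended to row 1. P = [[1, 2, 5], [4]], Q = [[1, 2, 4], [3]].
Insert 3: 3 bumps 5 from row 1; 5 appends to row 2. P = [[1, 2, 3], [4, 5]], Q = [[1, 2, 4], [3, 5]].

So P = [[1, 2, 3], [4, 5]], Q = [[1, 2, 4], [3, 5]].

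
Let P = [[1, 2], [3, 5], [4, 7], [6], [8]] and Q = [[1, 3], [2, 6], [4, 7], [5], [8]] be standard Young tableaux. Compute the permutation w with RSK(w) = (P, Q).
Reverse RSK: for i = n, n-1, ..., 1, locate i in Q, remove the corresponding corner cell from P, and reverse-bump its entry up through P; the value ejected from row 1 is w(i).

So w = 8 6 7 4 1 5 3 2.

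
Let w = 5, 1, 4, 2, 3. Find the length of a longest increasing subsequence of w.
3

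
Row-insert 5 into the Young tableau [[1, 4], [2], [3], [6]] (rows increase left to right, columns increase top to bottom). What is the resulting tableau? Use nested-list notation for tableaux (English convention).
5 is larger than every entry of row 1, so it is appended to row 1. The new tableau is [[1, 4, 5], [2], [3], [6]].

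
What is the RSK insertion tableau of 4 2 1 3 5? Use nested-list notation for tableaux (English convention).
After inserting 4: P = [[4]].
After inserting 2: P = [[2], [4]].
After inserting 1: P = [[1], [2], [4]].
After inserting 3: P = [[1, 3], [2], [4]].
After inserting 5: P = [[1, 3, 5], [2], [4]].

So P = [[1, 3, 5], [2], [4]].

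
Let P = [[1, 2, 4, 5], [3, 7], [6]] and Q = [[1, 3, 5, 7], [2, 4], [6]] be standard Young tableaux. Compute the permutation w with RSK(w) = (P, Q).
6 1 7 3 4 2 5

Reverse the RSK construction: for i from n down to 1, find the cell of Q containing i, remove the entry at that cell from P, and reverse-bump it up through P; the value ejected from row 1 is w(i).

Step i=7: Q has 7 at row 1, column 4; remove that cell from P, ejecting 5. So w(7) = 5. P is now [[1, 2, 4], [3, 7], [6]].
Step i=6: Q has 6 at row 3, column 1; remove 6 from row 3 of P and reverse-bump: 6 enters row 2 and ejects 3; 3 enters row 1 and ejects 2. So w(6) = 2. P is now [[1, 3, 4], [6, 7]].
Step i=5: Q has 5 at row 1, column 3; remove that cell from P, ejecting 4. So w(5) = 4. P is now [[1, 3], [6, 7]].
Step i=4: Q has 4 at row 2, column 2; remove 7 from row 2 of P and reverse-bump: 7 enters row 1 and ejects 3. So w(4) = 3. P is now [[1, 7], [6]].
Step i=3: Q has 3 at row 1, column 2; remove that cell from P, ejecting 7. So w(3) = 7. P is now [[1], [6]].
Step i=2: Q has 2 at row 2, column 1; remove 6 from row 2 of P and reverse-bump: 6 enters row 1 and ejects 1. So w(2) = 1. P is now [[6]].
Step i=1: Q has 1 at row 1, column 1; remove that cell from P, ejecting 6. So w(1) = 6. P is now [].

So w = 6 1 7 3 4 2 5.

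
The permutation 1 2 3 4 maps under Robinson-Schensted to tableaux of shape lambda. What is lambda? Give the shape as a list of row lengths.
[4]

Row-insert each entry into an empty tableau.

After inserting 1: P = [[1]].
After inserting 2: P = [[1, 2]].
After inserting 3: P = [[1, 2, 3]].
After inserting 4: P = [[1, 2, 3, 4]].

The final insertion tableau P = [[1, 2, 3, 4]] has shape [4].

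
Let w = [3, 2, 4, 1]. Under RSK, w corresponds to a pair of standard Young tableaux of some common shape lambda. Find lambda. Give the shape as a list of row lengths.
RSK row insertion gives P = [[1, 4], [2], [3]], which has shape [2, 1, 1].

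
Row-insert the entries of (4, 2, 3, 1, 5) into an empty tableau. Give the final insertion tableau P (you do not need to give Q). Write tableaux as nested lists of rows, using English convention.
P = [[1, 3, 5], [2], [4]]

Insert 4: appended to row 1. P = [[4]].
Insert 2: 2 bumps 4 from row 1; 4 starts row 2. P = [[2], [4]].
Insert 3: appended to row 1. P = [[2, 3], [4]].
Insert 1: 1 bumps 2 from row 1; 2 bumps 4 from row 2; 4 starts row 3. P = [[1, 3], [2], [4]].
Insert 5: appended to row 1. P = [[1, 3, 5], [2], [4]].

So P = [[1, 3, 5], [2], [4]].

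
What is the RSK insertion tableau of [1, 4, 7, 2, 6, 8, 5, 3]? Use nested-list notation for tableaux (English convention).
P = [[1, 2, 3, 8], [4, 5], [6], [7]]

Insert 1: appended to row 1. P = [[1]].
Insert 4: appended to row 1. P = [[1, 4]].
Insert 7: appended to row 1. P = [[1, 4, 7]].
Insert 2: 2 bumps 4 from row 1; 4 starts row 2. P = [[1, 2, 7], [4]].
Insert 6: 6 bumps 7 from row 1; 7 appends to row 2. P = [[1, 2, 6], [4, 7]].
Insert 8: appended to row 1. P = [[1, 2, 6, 8], [4, 7]].
Insert 5: 5 bumps 6 from row 1; 6 bumps 7 from row 2; 7 starts row 3. P = [[1, 2, 5, 8], [4, 6], [7]].
Insert 3: 3 bumps 5 from row 1; 5 bumps 6 from row 2; 6 bumps 7 from row 3; 7 starts row 4. P = [[1, 2, 3, 8], [4, 5], [6], [7]].

So P = [[1, 2, 3, 8], [4, 5], [6], [7]].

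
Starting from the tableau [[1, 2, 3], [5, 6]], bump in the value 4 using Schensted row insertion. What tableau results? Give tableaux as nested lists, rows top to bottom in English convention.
4 is larger than every entry of row 1, so it is appended to row 1. The new tableau is [[1, 2, 3, 4], [5, 6]].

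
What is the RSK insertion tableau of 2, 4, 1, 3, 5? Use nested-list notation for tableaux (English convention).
P = [[1, 3, 5], [2, 4]]

After inserting 2: P = [[2]].
After inserting 4: P = [[2, 4]].
After inserting 1: P = [[1, 4], [2]].
After inserting 3: P = [[1, 3], [2, 4]].
After inserting 5: P = [[1, 3, 5], [2, 4]].

So P = [[1, 3, 5], [2, 4]].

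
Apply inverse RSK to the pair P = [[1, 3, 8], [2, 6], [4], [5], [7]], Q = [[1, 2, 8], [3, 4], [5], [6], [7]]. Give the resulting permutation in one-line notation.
5 7 2 6 4 3 1 8

Reverse the RSK construction: for i from n down to 1, find the cell of Q containing i, remove the entry at that cell from P, and reverse-bump it up through P; the value ejected from row 1 is w(i).

Step i=8: Q has 8 at row 1, column 3; remove that cell from P, ejecting 8. So w(8) = 8. P is now [[1, 3], [2, 6], [4], [5], [7]].
Step i=7: Q has 7 at row 5, column 1; remove 7 from row 5 of P and reverse-bump: 7 enters row 4 and ejects 5; 5 enters row 3 and ejects 4; 4 enters row 2 and ejects 2; 2 enters row 1 and ejects 1. So w(7) = 1. P is now [[2, 3], [4, 6], [5], [7]].
Step i=6: Q has 6 at row 4, column 1; remove 7 from row 4 of P and reverse-bump: 7 enters row 3 and ejects 5; 5 enters row 2 and ejects 4; 4 enters row 1 and ejects 3. So w(6) = 3. P is now [[2, 4], [5, 6], [7]].
Step i=5: Q has 5 at row 3, column 1; remove 7 from row 3 of P and reverse-bump: 7 enters row 2 and ejects 6; 6 enters row 1 and ejects 4. So w(5) = 4. P is now [[2, 6], [5, 7]].
Step i=4: Q has 4 at row 2, column 2; remove 7 from row 2 of P and reverse-bump: 7 enters row 1 and ejects 6. So w(4) = 6. P is now [[2, 7], [5]].
Step i=3: Q has 3 at row 2, column 1; remove 5 from row 2 of P and reverse-bump: 5 enters row 1 and ejects 2. So w(3) = 2. P is now [[5, 7]].
Step i=2: Q has 2 at row 1, column 2; remove that cell from P, ejecting 7. So w(2) = 7. P is now [[5]].
Step i=1: Q has 1 at row 1, column 1; remove that cell from P, ejecting 5. So w(1) = 5. P is now [].

So w = 5 7 2 6 4 3 1 8.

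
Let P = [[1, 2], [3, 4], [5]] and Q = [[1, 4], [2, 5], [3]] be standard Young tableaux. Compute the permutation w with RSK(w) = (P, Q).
Reverse the RSK construction: for i from n down to 1, find the cell of Q containing i, remove the entry at that cell from P, and reverse-bump it up through P; the value ejected from row 1 is w(i).

Step i=5: Q has 5 at row 2, column 2; remove 4 from row 2 of P and reverse-bump: 4 enters row 1 and ejects 2. So w(5) = 2. P is now [[1, 4], [3], [5]].
Step i=4: Q has 4 at row 1, column 2; remove that cell from P, ejecting 4. So w(4) = 4. P is now [[1], [3], [5]].
Step i=3: Q has 3 at row 3, column 1; remove 5 from row 3 of P and reverse-bump: 5 enters row 2 and ejects 3; 3 enters row 1 and ejects 1. So w(3) = 1. P is now [[3], [5]].
Step i=2: Q has 2 at row 2, column 1; remove 5 from row 2 of P and reverse-bump: 5 enters row 1 and ejects 3. So w(2) = 3. P is now [[5]].
Step i=1: Q has 1 at row 1, column 1; remove that cell from P, ejecting 5. So w(1) = 5. P is now [].

So w = 5 3 1 4 2.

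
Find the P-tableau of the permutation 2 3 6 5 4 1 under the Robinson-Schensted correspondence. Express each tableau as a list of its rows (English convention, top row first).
P = [[1, 3, 4], [2], [5], [6]]

Insert 2: appended to row 1. P = [[2]].
Insert 3: appended to row 1. P = [[2, 3]].
Insert 6: appended to row 1. P = [[2, 3, 6]].
Insert 5: 5 bumps 6 from row 1; 6 starts row 2. P = [[2, 3, 5], [6]].
Insert 4: 4 bumps 5 from row 1; 5 bumps 6 from row 2; 6 starts row 3. P = [[2, 3, 4], [5], [6]].
Insert 1: 1 bumps 2 from row 1; 2 bumps 5 from row 2; 5 bumps 6 from row 3; 6 starts row 4. P = [[1, 3, 4], [2], [5], [6]].

So P = [[1, 3, 4], [2], [5], [6]].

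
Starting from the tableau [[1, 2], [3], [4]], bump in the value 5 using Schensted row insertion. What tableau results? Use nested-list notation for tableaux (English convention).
[[1, 2, 5], [3], [4]]

5 is larger than every entry of row 1, so it is appended to row 1. The new tableau is [[1, 2, 5], [3], [4]].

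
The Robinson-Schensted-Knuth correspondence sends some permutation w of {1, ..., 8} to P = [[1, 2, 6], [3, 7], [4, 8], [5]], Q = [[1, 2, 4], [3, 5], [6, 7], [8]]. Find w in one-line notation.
1 5 4 8 7 3 6 2

Reverse the RSK construction: for i from n down to 1, find the cell of Q containing i, remove the entry at that cell from P, and reverse-bump it up through P; the value ejected from row 1 is w(i).

Step i=8: Q has 8 at row 4, column 1; remove 5 from row 4 of P and reverse-bump: 5 enters row 3 and ejects 4; 4 enters row 2 and ejects 3; 3 enters row 1 and ejects 2. So w(8) = 2. P is now [[1, 3, 6], [4, 7], [5, 8]].
Step i=7: Q has 7 at row 3, column 2; remove 8 from row 3 of P and reverse-bump: 8 enters row 2 and ejects 7; 7 enters row 1 and ejects 6. So w(7) = 6. P is now [[1, 3, 7], [4, 8], [5]].
Step i=6: Q has 6 at row 3, column 1; remove 5 from row 3 of P and reverse-bump: 5 enters row 2 and ejects 4; 4 enters row 1 and ejects 3. So w(6) = 3. P is now [[1, 4, 7], [5, 8]].
Step i=5: Q has 5 at row 2, column 2; remove 8 from row 2 of P and reverse-bump: 8 enters row 1 and ejects 7. So w(5) = 7. P is now [[1, 4, 8], [5]].
Step i=4: Q has 4 at row 1, column 3; remove that cell from P, ejecting 8. So w(4) = 8. P is now [[1, 4], [5]].
Step i=3: Q has 3 at row 2, column 1; remove 5 from row 2 of P and reverse-bump: 5 enters row 1 and ejects 4. So w(3) = 4. P is now [[1, 5]].
Step i=2: Q has 2 at row 1, column 2; remove that cell from P, ejecting 5. So w(2) = 5. P is now [[1]].
Step i=1: Q has 1 at row 1, column 1; remove that cell from P, ejecting 1. So w(1) = 1. P is now [].

So w = 1 5 4 8 7 3 6 2.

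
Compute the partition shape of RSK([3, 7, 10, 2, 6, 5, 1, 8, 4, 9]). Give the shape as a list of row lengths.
Row-insert each entry into an empty tableau.

After inserting 3: P = [[3]].
After inserting 7: P = [[3, 7]].
After inserting 10: P = [[3, 7, 10]].
After inserting 2: P = [[2, 7, 10], [3]].
After inserting 6: P = [[2, 6, 10], [3, 7]].
After inserting 5: P = [[2, 5, 10], [3, 6], [7]].
After inserting 1: P = [[1, 5, 10], [2, 6], [3], [7]].
After inserting 8: P = [[1, 5, 8], [2, 6, 10], [3], [7]].
After inserting 4: P = [[1, 4, 8], [2, 5, 10], [3, 6], [7]].
After inserting 9: P = [[1, 4, 8, 9], [2, 5, 10], [3, 6], [7]].

The final insertion tableau P = [[1, 4, 8, 9], [2, 5, 10], [3, 6], [7]] has shape [4, 3, 2, 1].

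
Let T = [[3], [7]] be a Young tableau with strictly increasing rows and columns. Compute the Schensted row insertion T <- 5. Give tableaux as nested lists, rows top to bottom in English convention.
5 is larger than every entry of row 1, so it is appended to row 1. The new tableau is [[3, 5], [7]].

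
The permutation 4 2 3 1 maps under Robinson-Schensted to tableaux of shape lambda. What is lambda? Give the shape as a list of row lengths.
[2, 1, 1]

RSK row insertion gives P = [[1, 3], [2], [4]], which has shape [2, 1, 1].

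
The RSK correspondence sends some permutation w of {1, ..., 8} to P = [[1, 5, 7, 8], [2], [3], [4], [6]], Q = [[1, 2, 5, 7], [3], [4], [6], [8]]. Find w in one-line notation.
Reverse the RSK construction: for i from n down to 1, find the cell of Q containing i, remove the entry at that cell from P, and reverse-bump it up through P; the value ejected from row 1 is w(i).

Step i=8: Q has 8 at row 5, column 1; remove 6 from row 5 of P and reverse-bump: 6 enters row 4 and ejects 4; 4 enters row 3 and ejects 3; 3 enters row 2 and ejects 2; 2 enters row 1 and ejects 1. So w(8) = 1. P is now [[2, 5, 7, 8], [3], [4], [6]].
Step i=7: Q has 7 at row 1, column 4; remove that cell from P, ejecting 8. So w(7) = 8. P is now [[2, 5, 7], [3], [4], [6]].
Step i=6: Q has 6 at row 4, column 1; remove 6 from row 4 of P and reverse-bump: 6 enters row 3 and ejects 4; 4 enters row 2 and ejects 3; 3 enters row 1 and ejects 2. So w(6) = 2. P is now [[3, 5, 7], [4], [6]].
Step i=5: Q has 5 at row 1, column 3; remove that cell from P, ejecting 7. So w(5) = 7. P is now [[3, 5], [4], [6]].
Step i=4: Q has 4 at row 3, column 1; remove 6 from row 3 of P and reverse-bump: 6 enters row 2 and ejects 4; 4 enters row 1 and ejects 3. So w(4) = 3. P is now [[4, 5], [6]].
Step i=3: Q has 3 at row 2, column 1; remove 6 from row 2 of P and reverse-bump: 6 enters row 1 and ejects 5. So w(3) = 5. P is now [[4, 6]].
Step i=2: Q has 2 at row 1, column 2; remove that cell from P, ejecting 6. So w(2) = 6. P is now [[4]].
Step i=1: Q has 1 at row 1, column 1; remove that cell from P, ejecting 4. So w(1) = 4. P is now [].

So w = 4 6 5 3 7 2 8 1.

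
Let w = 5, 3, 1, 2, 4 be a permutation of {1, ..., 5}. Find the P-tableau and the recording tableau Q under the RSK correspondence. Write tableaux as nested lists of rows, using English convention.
P = [[1, 2, 4], [3], [5]], Q = [[1, 4, 5], [2], [3]]

Insert each entry of the permutation into P by Schensted row insertion, recording in Q the position of each new cell.

After inserting 5: P = [[5]].
After inserting 3: P = [[3], [5]].
After inserting 1: P = [[1], [3], [5]].
After inserting 2: P = [[1, 2], [3], [5]].
After inserting 4: P = [[1, 2, 4], [3], [5]].

So P = [[1, 2, 4], [3], [5]], Q = [[1, 4, 5], [2], [3]].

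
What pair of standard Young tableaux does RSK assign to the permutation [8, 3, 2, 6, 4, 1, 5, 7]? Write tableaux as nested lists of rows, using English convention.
Insert each entry of the permutation into P by Schensted row insertion, recording in Q the position of each new cell.

Insert 8: appended to row 1. P = [[8]].
Insert 3: 3 bumps 8 from row 1; 8 starts row 2. P = [[3], [8]].
Insert 2: 2 bumps 3 from row 1; 3 bumps 8 from row 2; 8 starts row 3. P = [[2], [3], [8]].
Insert 6: appended to row 1. P = [[2, 6], [3], [8]].
Insert 4: 4 bumps 6 from row 1; 6 appends to row 2. P = [[2, 4], [3, 6], [8]].
Insert 1: 1 bumps 2 from row 1; 2 bumps 3 from row 2; 3 bumps 8 from row 3; 8 starts row 4. P = [[1, 4], [2, 6], [3], [8]].
Insert 5: appended to row 1. P = [[1, 4, 5], [2, 6], [3], [8]].
Insert 7: appended to row 1. P = [[1, 4, 5, 7], [2, 6], [3], [8]].

So P = [[1, 4, 5, 7], [2, 6], [3], [8]], Q = [[1, 4, 7, 8], [2, 5], [3], [6]].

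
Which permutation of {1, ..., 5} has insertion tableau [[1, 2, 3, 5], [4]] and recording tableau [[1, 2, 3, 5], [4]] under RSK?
Reverse RSK: for i = n, n-1, ..., 1, locate i in Q, remove the corresponding corner cell from P, and reverse-bump its entry up through P; the value ejected from row 1 is w(i).

So w = 1 2 4 3 5.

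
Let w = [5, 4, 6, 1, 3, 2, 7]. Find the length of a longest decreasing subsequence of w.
4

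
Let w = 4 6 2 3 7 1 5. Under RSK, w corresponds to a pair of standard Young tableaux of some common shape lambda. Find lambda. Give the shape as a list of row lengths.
[3, 3, 1]

Row-insert each entry into an empty tableau.

After inserting 4: P = [[4]].
After inserting 6: P = [[4, 6]].
After inserting 2: P = [[2, 6], [4]].
After inserting 3: P = [[2, 3], [4, 6]].
After inserting 7: P = [[2, 3, 7], [4, 6]].
After inserting 1: P = [[1, 3, 7], [2, 6], [4]].
After inserting 5: P = [[1, 3, 5], [2, 6, 7], [4]].

The final insertion tableau P = [[1, 3, 5], [2, 6, 7], [4]] has shape [3, 3, 1].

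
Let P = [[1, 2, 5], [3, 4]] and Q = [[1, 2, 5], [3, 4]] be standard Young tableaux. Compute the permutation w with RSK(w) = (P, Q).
3 4 1 2 5

Reverse the RSK construction: for i from n down to 1, find the cell of Q containing i, remove the entry at that cell from P, and reverse-bump it up through P; the value ejected from row 1 is w(i).

Step i=5: Q has 5 at row 1, column 3; remove that cell from P, ejecting 5. So w(5) = 5. P is now [[1, 2], [3, 4]].
Step i=4: Q has 4 at row 2, column 2; remove 4 from row 2 of P and reverse-bump: 4 enters row 1 and ejects 2. So w(4) = 2. P is now [[1, 4], [3]].
Step i=3: Q has 3 at row 2, column 1; remove 3 from row 2 of P and reverse-bump: 3 enters row 1 and ejects 1. So w(3) = 1. P is now [[3, 4]].
Step i=2: Q has 2 at row 1, column 2; remove that cell from P, ejecting 4. So w(2) = 4. P is now [[3]].
Step i=1: Q has 1 at row 1, column 1; remove that cell from P, ejecting 3. So w(1) = 3. P is now [].

So w = 3 4 1 2 5.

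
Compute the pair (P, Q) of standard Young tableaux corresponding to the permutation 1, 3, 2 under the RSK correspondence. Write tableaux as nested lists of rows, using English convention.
Insert each entry of the permutation into P by Schensted row insertion, recording in Q the position of each new cell.

After inserting 1: P = [[1]].
After inserting 3: P = [[1, 3]].
After inserting 2: P = [[1, 2], [3]].

So P = [[1, 2], [3]], Q = [[1, 2], [3]].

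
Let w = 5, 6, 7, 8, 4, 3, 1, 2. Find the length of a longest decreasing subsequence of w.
4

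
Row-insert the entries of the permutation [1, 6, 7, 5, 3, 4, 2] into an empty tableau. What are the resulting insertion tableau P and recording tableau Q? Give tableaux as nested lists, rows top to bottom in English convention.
Insert each entry of the permutation into P by Schensted row insertion, recording in Q the position of each new cell.

Insert 1: appended to row 1. P = [[1]], Q = [[1]].
Insert 6: appended to row 1. P = [[1, 6]], Q = [[1, 2]].
Insert 7: appended to row 1. P = [[1, 6, 7]], Q = [[1, 2, 3]].
Insert 5: 5 bumps 6 from row 1; 6 starts row 2. P = [[1, 5, 7], [6]], Q = [[1, 2, 3], [4]].
Insert 3: 3 bumps 5 from row 1; 5 bumps 6 from row 2; 6 starts row 3. P = [[1, 3, 7], [5], [6]], Q = [[1, 2, 3], [4], [5]].
Insert 4: 4 bumps 7 from row 1; 7 appends to row 2. P = [[1, 3, 4], [5, 7], [6]], Q = [[1, 2, 3], [4, 6], [5]].
Insert 2: 2 bumps 3 from row 1; 3 bumps 5 from row 2; 5 bumps 6 from row 3; 6 starts row 4. P = [[1, 2, 4], [3, 7], [5], [6]], Q = [[1, 2, 3], [4, 6], [5], [7]].

So P = [[1, 2, 4], [3, 7], [5], [6]], Q = [[1, 2, 3], [4, 6], [5], [7]].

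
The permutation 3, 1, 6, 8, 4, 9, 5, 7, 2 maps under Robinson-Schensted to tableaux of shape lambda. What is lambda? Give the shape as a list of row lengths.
RSK row insertion gives P = [[1, 2, 5, 7], [3, 4, 8, 9], [6]], which has shape [4, 4, 1].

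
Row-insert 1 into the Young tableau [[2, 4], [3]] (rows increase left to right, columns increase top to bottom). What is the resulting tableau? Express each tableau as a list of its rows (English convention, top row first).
[[1, 4], [2], [3]]

In row 1, 1 replaces 2 (the leftmost entry greater than 1); 2 is bumped to row 2. In row 2, 2 replaces 3 (the leftmost entry greater than 2); 3 is bumped to row 3. 3 starts a new row 3. The new tableau is [[1, 4], [2], [3]].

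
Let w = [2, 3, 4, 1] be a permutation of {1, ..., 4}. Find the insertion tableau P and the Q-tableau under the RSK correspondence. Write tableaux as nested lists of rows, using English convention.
P = [[1, 3, 4], [2]], Q = [[1, 2, 3], [4]]

Insert each entry of the permutation into P by Schensted row insertion, recording in Q the position of each new cell.

Insert 2: appended to row 1. P = [[2]].
Insert 3: appended to row 1. P = [[2, 3]].
Insert 4: appended to row 1. P = [[2, 3, 4]].
Insert 1: 1 bumps 2 from row 1; 2 starts row 2. P = [[1, 3, 4], [2]].

So P = [[1, 3, 4], [2]], Q = [[1, 2, 3], [4]].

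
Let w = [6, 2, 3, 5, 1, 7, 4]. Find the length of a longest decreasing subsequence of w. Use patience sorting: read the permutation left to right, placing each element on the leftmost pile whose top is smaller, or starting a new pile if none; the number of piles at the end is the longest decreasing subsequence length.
6: new pile. tops = [6]
2: new pile. tops = [6, 2]
3: onto pile 2 (replacing 2). tops = [6, 3]
5: onto pile 2 (replacing 3). tops = [6, 5]
1: new pile. tops = [6, 5, 1]
7: onto pile 1 (replacing 6). tops = [7, 5, 1]
4: onto pile 3 (replacing 1). tops = [7, 5, 4]

3 piles, so the longest decreasing subsequence has length 3.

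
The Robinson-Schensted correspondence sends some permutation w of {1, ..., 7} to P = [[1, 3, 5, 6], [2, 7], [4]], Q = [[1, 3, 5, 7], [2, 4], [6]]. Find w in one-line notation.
4 2 7 3 5 1 6

Reverse the RSK construction: for i from n down to 1, find the cell of Q containing i, remove the entry at that cell from P, and reverse-bump it up through P; the value ejected from row 1 is w(i).

Step i=7: Q has 7 at row 1, column 4; remove that cell from P, ejecting 6. So w(7) = 6. P is now [[1, 3, 5], [2, 7], [4]].
Step i=6: Q has 6 at row 3, column 1; remove 4 from row 3 of P and reverse-bump: 4 enters row 2 and ejects 2; 2 enters row 1 and ejects 1. So w(6) = 1. P is now [[2, 3, 5], [4, 7]].
Step i=5: Q has 5 at row 1, column 3; remove that cell from P, ejecting 5. So w(5) = 5. P is now [[2, 3], [4, 7]].
Step i=4: Q has 4 at row 2, column 2; remove 7 from row 2 of P and reverse-bump: 7 enters row 1 and ejects 3. So w(4) = 3. P is now [[2, 7], [4]].
Step i=3: Q has 3 at row 1, column 2; remove that cell from P, ejecting 7. So w(3) = 7. P is now [[2], [4]].
Step i=2: Q has 2 at row 2, column 1; remove 4 from row 2 of P and reverse-bump: 4 enters row 1 and ejects 2. So w(2) = 2. P is now [[4]].
Step i=1: Q has 1 at row 1, column 1; remove that cell from P, ejecting 4. So w(1) = 4. P is now [].

So w = 4 2 7 3 5 1 6.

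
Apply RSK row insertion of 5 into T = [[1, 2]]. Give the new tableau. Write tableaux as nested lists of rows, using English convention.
5 is larger than every entry of row 1, so it is appended to row 1. The new tableau is [[1, 2, 5]].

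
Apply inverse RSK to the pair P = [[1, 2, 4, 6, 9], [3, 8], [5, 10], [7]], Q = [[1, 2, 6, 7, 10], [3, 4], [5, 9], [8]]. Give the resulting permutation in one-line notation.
7 10 1 5 3 4 8 2 6 9

Reverse the RSK construction: for i from n down to 1, find the cell of Q containing i, remove the entry at that cell from P, and reverse-bump it up through P; the value ejected from row 1 is w(i).

Step i=10: Q has 10 at row 1, column 5; remove that cell from P, ejecting 9. So w(10) = 9. P is now [[1, 2, 4, 6], [3, 8], [5, 10], [7]].
Step i=9: Q has 9 at row 3, column 2; remove 10 from row 3 of P and reverse-bump: 10 enters row 2 and ejects 8; 8 enters row 1 and ejects 6. So w(9) = 6. P is now [[1, 2, 4, 8], [3, 10], [5], [7]].
Step i=8: Q has 8 at row 4, column 1; remove 7 from row 4 of P and reverse-bump: 7 enters row 3 and ejects 5; 5 enters row 2 and ejects 3; 3 enters row 1 and ejects 2. So w(8) = 2. P is now [[1, 3, 4, 8], [5, 10], [7]].
Step i=7: Q has 7 at row 1, column 4; remove that cell from P, ejecting 8. So w(7) = 8. P is now [[1, 3, 4], [5, 10], [7]].
Step i=6: Q has 6 at row 1, column 3; remove that cell from P, ejecting 4. So w(6) = 4. P is now [[1, 3], [5, 10], [7]].
Step i=5: Q has 5 at row 3, column 1; remove 7 from row 3 of P and reverse-bump: 7 enters row 2 and ejects 5; 5 enters row 1 and ejects 3. So w(5) = 3. P is now [[1, 5], [7, 10]].
Step i=4: Q has 4 at row 2, column 2; remove 10 from row 2 of P and reverse-bump: 10 enters row 1 and ejects 5. So w(4) = 5. P is now [[1, 10], [7]].
Step i=3: Q has 3 at row 2, column 1; remove 7 from row 2 of P and reverse-bump: 7 enters row 1 and ejects 1. So w(3) = 1. P is now [[7, 10]].
Step i=2: Q has 2 at row 1, column 2; remove that cell from P, ejecting 10. So w(2) = 10. P is now [[7]].
Step i=1: Q has 1 at row 1, column 1; remove that cell from P, ejecting 7. So w(1) = 7. P is now [].

So w = 7 10 1 5 3 4 8 2 6 9.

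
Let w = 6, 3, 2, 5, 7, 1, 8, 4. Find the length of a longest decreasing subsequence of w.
4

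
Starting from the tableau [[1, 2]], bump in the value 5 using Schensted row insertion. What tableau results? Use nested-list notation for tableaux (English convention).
[[1, 2, 5]]

5 is larger than every entry of row 1, so it is appended to row 1. The new tableau is [[1, 2, 5]].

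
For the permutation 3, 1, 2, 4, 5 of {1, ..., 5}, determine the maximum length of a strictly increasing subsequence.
4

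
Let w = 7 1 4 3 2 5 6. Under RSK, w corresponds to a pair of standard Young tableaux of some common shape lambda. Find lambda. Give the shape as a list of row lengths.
Row-insert each entry into an empty tableau.

After inserting 7: P = [[7]].
After inserting 1: P = [[1], [7]].
After inserting 4: P = [[1, 4], [7]].
After inserting 3: P = [[1, 3], [4], [7]].
After inserting 2: P = [[1, 2], [3], [4], [7]].
After inserting 5: P = [[1, 2, 5], [3], [4], [7]].
After inserting 6: P = [[1, 2, 5, 6], [3], [4], [7]].

The final insertion tableau P = [[1, 2, 5, 6], [3], [4], [7]] has shape [4, 1, 1, 1].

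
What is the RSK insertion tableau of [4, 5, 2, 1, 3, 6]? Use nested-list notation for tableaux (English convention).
Insert 4: appended to row 1. P = [[4]].
Insert 5: appended to row 1. P = [[4, 5]].
Insert 2: 2 bumps 4 from row 1; 4 starts row 2. P = [[2, 5], [4]].
Insert 1: 1 bumps 2 from row 1; 2 bumps 4 from row 2; 4 starts row 3. P = [[1, 5], [2], [4]].
Insert 3: 3 bumps 5 from row 1; 5 appends to row 2. P = [[1, 3], [2, 5], [4]].
Insert 6: appended to row 1. P = [[1, 3, 6], [2, 5], [4]].

So P = [[1, 3, 6], [2, 5], [4]].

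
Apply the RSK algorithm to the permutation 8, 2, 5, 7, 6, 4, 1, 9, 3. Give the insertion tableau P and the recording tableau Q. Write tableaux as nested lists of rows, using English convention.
Insert each entry of the permutation into P by Schensted row insertion, recording in Q the position of each new cell.

Insert 8: appended to row 1. P = [[8]].
Insert 2: 2 bumps 8 from row 1; 8 starts row 2. P = [[2], [8]].
Insert 5: appended to row 1. P = [[2, 5], [8]].
Insert 7: appended to row 1. P = [[2, 5, 7], [8]].
Insert 6: 6 bumps 7 from row 1; 7 bumps 8 from row 2; 8 starts row 3. P = [[2, 5, 6], [7], [8]].
Insert 4: 4 bumps 5 from row 1; 5 bumps 7 from row 2; 7 bumps 8 from row 3; 8 starts row 4. P = [[2, 4, 6], [5], [7], [8]].
Insert 1: 1 bumps 2 from row 1; 2 bumps 5 from row 2; 5 bumps 7 from row 3; 7 bumps 8 from row 4; 8 starts row 5. P = [[1, 4, 6], [2], [5], [7], [8]].
Insert 9: appended to row 1. P = [[1, 4, 6, 9], [2], [5], [7], [8]].
Insert 3: 3 bumps 4 from row 1; 4 appends to row 2. P = [[1, 3, 6, 9], [2, 4], [5], [7], [8]].

So P = [[1, 3, 6, 9], [2, 4], [5], [7], [8]], Q = [[1, 3, 4, 8], [2, 9], [5], [6], [7]].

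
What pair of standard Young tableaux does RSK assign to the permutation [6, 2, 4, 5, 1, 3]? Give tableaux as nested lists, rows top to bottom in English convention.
Insert each entry of the permutation into P by Schensted row insertion, recording in Q the position of each new cell.

Insert 6: appended to row 1. P = [[6]], Q = [[1]].
Insert 2: 2 bumps 6 from row 1; 6 starts row 2. P = [[2], [6]], Q = [[1], [2]].
Insert 4: appended to row 1. P = [[2, 4], [6]], Q = [[1, 3], [2]].
Insert 5: appended to row 1. P = [[2, 4, 5], [6]], Q = [[1, 3, 4], [2]].
Insert 1: 1 bumps 2 from row 1; 2 bumps 6 from row 2; 6 starts row 3. P = [[1, 4, 5], [2], [6]], Q = [[1, 3, 4], [2], [5]].
Insert 3: 3 bumps 4 from row 1; 4 appends to row 2. P = [[1, 3, 5], [2, 4], [6]], Q = [[1, 3, 4], [2, 6], [5]].

So P = [[1, 3, 5], [2, 4], [6]], Q = [[1, 3, 4], [2, 6], [5]].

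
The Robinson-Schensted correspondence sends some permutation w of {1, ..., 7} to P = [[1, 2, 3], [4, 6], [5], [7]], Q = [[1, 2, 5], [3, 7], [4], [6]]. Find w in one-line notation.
1 7 5 4 6 2 3

Reverse RSK: for i = n, n-1, ..., 1, locate i in Q, remove the corresponding corner cell from P, and reverse-bump its entry up through P; the value ejected from row 1 is w(i).

So w = 1 7 5 4 6 2 3.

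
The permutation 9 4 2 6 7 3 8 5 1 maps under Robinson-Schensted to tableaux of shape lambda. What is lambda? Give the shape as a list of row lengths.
Row-insert each entry into an empty tableau.

After inserting 9: P = [[9]].
After inserting 4: P = [[4], [9]].
After inserting 2: P = [[2], [4], [9]].
After inserting 6: P = [[2, 6], [4], [9]].
After inserting 7: P = [[2, 6, 7], [4], [9]].
After inserting 3: P = [[2, 3, 7], [4, 6], [9]].
After inserting 8: P = [[2, 3, 7, 8], [4, 6], [9]].
After inserting 5: P = [[2, 3, 5, 8], [4, 6, 7], [9]].
After inserting 1: P = [[1, 3, 5, 8], [2, 6, 7], [4], [9]].

The final insertion tableau P = [[1, 3, 5, 8], [2, 6, 7], [4], [9]] has shape [4, 3, 1, 1].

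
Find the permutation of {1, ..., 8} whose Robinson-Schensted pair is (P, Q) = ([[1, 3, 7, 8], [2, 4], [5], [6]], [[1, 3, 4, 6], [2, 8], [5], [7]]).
6 2 5 7 4 8 1 3

Reverse the RSK construction: for i from n down to 1, find the cell of Q containing i, remove the entry at that cell from P, and reverse-bump it up through P; the value ejected from row 1 is w(i).

Step i=8: Q has 8 at row 2, column 2; remove 4 from row 2 of P and reverse-bump: 4 enters row 1 and ejects 3. So w(8) = 3. P is now [[1, 4, 7, 8], [2], [5], [6]].
Step i=7: Q has 7 at row 4, column 1; remove 6 from row 4 of P and reverse-bump: 6 enters row 3 and ejects 5; 5 enters row 2 and ejects 2; 2 enters row 1 and ejects 1. So w(7) = 1. P is now [[2, 4, 7, 8], [5], [6]].
Step i=6: Q has 6 at row 1, column 4; remove that cell from P, ejecting 8. So w(6) = 8. P is now [[2, 4, 7], [5], [6]].
Step i=5: Q has 5 at row 3, column 1; remove 6 from row 3 of P and reverse-bump: 6 enters row 2 and ejects 5; 5 enters row 1 and ejects 4. So w(5) = 4. P is now [[2, 5, 7], [6]].
Step i=4: Q has 4 at row 1, column 3; remove that cell from P, ejecting 7. So w(4) = 7. P is now [[2, 5], [6]].
Step i=3: Q has 3 at row 1, column 2; remove that cell from P, ejecting 5. So w(3) = 5. P is now [[2], [6]].
Step i=2: Q has 2 at row 2, column 1; remove 6 from row 2 of P and reverse-bump: 6 enters row 1 and ejects 2. So w(2) = 2. P is now [[6]].
Step i=1: Q has 1 at row 1, column 1; remove that cell from P, ejecting 6. So w(1) = 6. P is now [].

So w = 6 2 5 7 4 8 1 3.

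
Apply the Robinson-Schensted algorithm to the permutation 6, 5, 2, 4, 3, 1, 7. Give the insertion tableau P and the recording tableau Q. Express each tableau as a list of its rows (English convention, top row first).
Insert each entry of the permutation into P by Schensted row insertion, recording in Q the position of each new cell.

Insert 6: appended to row 1. P = [[6]], Q = [[1]].
Insert 5: 5 bumps 6 from row 1; 6 starts row 2. P = [[5], [6]], Q = [[1], [2]].
Insert 2: 2 bumps 5 from row 1; 5 bumps 6 from row 2; 6 starts row 3. P = [[2], [5], [6]], Q = [[1], [2], [3]].
Insert 4: appended to row 1. P = [[2, 4], [5], [6]], Q = [[1, 4], [2], [3]].
Insert 3: 3 bumps 4 from row 1; 4 bumps 5 from row 2; 5 bumps 6 from row 3; 6 starts row 4. P = [[2, 3], [4], [5], [6]], Q = [[1, 4], [2], [3], [5]].
Insert 1: 1 bumps 2 from row 1; 2 bumps 4 from row 2; 4 bumps 5 from row 3; 5 bumps 6 from row 4; 6 starts row 5. P = [[1, 3], [2], [4], [5], [6]], Q = [[1, 4], [2], [3], [5], [6]].
Insert 7: appended to row 1. P = [[1, 3, 7], [2], [4], [5], [6]], Q = [[1, 4, 7], [2], [3], [5], [6]].

So P = [[1, 3, 7], [2], [4], [5], [6]], Q = [[1, 4, 7], [2], [3], [5], [6]].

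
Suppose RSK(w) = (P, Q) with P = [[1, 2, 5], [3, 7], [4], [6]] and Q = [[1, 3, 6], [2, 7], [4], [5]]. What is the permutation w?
6 1 4 3 2 7 5

Reverse the RSK construction: for i from n down to 1, find the cell of Q containing i, remove the entry at that cell from P, and reverse-bump it up through P; the value ejected from row 1 is w(i).

Step i=7: Q has 7 at row 2, column 2; remove 7 from row 2 of P and reverse-bump: 7 enters row 1 and ejects 5. So w(7) = 5. P is now [[1, 2, 7], [3], [4], [6]].
Step i=6: Q has 6 at row 1, column 3; remove that cell from P, ejecting 7. So w(6) = 7. P is now [[1, 2], [3], [4], [6]].
Step i=5: Q has 5 at row 4, column 1; remove 6 from row 4 of P and reverse-bump: 6 enters row 3 and ejects 4; 4 enters row 2 and ejects 3; 3 enters row 1 and ejects 2. So w(5) = 2. P is now [[1, 3], [4], [6]].
Step i=4: Q has 4 at row 3, column 1; remove 6 from row 3 of P and reverse-bump: 6 enters row 2 and ejects 4; 4 enters row 1 and ejects 3. So w(4) = 3. P is now [[1, 4], [6]].
Step i=3: Q has 3 at row 1, column 2; remove that cell from P, ejecting 4. So w(3) = 4. P is now [[1], [6]].
Step i=2: Q has 2 at row 2, column 1; remove 6 from row 2 of P and reverse-bump: 6 enters row 1 and ejects 1. So w(2) = 1. P is now [[6]].
Step i=1: Q has 1 at row 1, column 1; remove that cell from P, ejecting 6. So w(1) = 6. P is now [].

So w = 6 1 4 3 2 7 5.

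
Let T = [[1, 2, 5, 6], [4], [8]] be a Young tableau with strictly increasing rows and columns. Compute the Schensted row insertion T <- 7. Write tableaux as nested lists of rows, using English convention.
[[1, 2, 5, 6, 7], [4], [8]]

7 is larger than every entry of row 1, so it is appended to row 1. The new tableau is [[1, 2, 5, 6, 7], [4], [8]].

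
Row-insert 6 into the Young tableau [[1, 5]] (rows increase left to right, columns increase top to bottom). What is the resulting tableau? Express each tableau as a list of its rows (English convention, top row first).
6 is larger than every entry of row 1, so it is appended to row 1. The new tableau is [[1, 5, 6]].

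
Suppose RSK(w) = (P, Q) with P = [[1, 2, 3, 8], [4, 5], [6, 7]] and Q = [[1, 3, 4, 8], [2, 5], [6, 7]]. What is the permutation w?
6 1 4 7 5 2 3 8

Reverse the RSK construction: for i from n down to 1, find the cell of Q containing i, remove the entry at that cell from P, and reverse-bump it up through P; the value ejected from row 1 is w(i).

Step i=8: Q has 8 at row 1, column 4; remove that cell from P, ejecting 8. So w(8) = 8. P is now [[1, 2, 3], [4, 5], [6, 7]].
Step i=7: Q has 7 at row 3, column 2; remove 7 from row 3 of P and reverse-bump: 7 enters row 2 and ejects 5; 5 enters row 1 and ejects 3. So w(7) = 3. P is now [[1, 2, 5], [4, 7], [6]].
Step i=6: Q has 6 at row 3, column 1; remove 6 from row 3 of P and reverse-bump: 6 enters row 2 and ejects 4; 4 enters row 1 and ejects 2. So w(6) = 2. P is now [[1, 4, 5], [6, 7]].
Step i=5: Q has 5 at row 2, column 2; remove 7 from row 2 of P and reverse-bump: 7 enters row 1 and ejects 5. So w(5) = 5. P is now [[1, 4, 7], [6]].
Step i=4: Q has 4 at row 1, column 3; remove that cell from P, ejecting 7. So w(4) = 7. P is now [[1, 4], [6]].
Step i=3: Q has 3 at row 1, column 2; remove that cell from P, ejecting 4. So w(3) = 4. P is now [[1], [6]].
Step i=2: Q has 2 at row 2, column 1; remove 6 from row 2 of P and reverse-bump: 6 enters row 1 and ejects 1. So w(2) = 1. P is now [[6]].
Step i=1: Q has 1 at row 1, column 1; remove that cell from P, ejecting 6. So w(1) = 6. P is now [].

So w = 6 1 4 7 5 2 3 8.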